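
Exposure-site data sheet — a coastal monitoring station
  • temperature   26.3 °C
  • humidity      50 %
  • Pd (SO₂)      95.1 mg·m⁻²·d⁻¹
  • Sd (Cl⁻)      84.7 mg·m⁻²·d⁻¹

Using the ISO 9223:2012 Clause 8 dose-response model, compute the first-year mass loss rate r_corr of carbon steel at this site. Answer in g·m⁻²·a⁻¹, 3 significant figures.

carbon steel: T>10 °C ⇒ hinge -0.054·(26.3−10) = -0.8802
  sulphur-dioxide contribution → 21.31 μm/a
  chloride contribution → 23.84 μm/a
  total first-year rate 45.16 μm/a
Convert to mass loss: 45.16 μm/a × 7.85 g/cm³ = 354.5 g·m⁻²·a⁻¹

r_corr = 354 g·m⁻²·a⁻¹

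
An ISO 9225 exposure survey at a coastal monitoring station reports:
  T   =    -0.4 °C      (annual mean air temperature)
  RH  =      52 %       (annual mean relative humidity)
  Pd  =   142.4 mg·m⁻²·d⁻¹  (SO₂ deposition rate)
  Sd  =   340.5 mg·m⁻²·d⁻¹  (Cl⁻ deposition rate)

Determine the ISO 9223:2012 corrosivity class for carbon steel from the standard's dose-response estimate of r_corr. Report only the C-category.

C3

carbon steel: T≤10 °C ⇒ hinge +0.150·(-0.4−10) = -1.5600
  Pd branch = 1.77·Pd^0.52·e^(0.02·RH+f) = 13.87 μm/a
  Cl⁻ term: 0.102·340.5^0.62·exp(0.033·52+0.04·-0.4) = 20.74
  r_corr = 13.87 + 20.74 = 34.61 μm/a
ISO 9223 Table 2 (carbon steel): 25 < 34.6 ≤ 50 μm/a ⇒ C3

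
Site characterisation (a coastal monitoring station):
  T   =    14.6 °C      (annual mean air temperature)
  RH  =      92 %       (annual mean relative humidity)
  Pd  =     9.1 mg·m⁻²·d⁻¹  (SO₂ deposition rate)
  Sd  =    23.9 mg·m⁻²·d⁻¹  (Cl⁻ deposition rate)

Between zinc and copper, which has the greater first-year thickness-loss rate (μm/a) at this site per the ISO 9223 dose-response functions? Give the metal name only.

copper

zinc: T>10 °C ⇒ hinge -0.071·(14.6−10) = -0.3266
  SO₂ term: 0.0129·9.1^0.44·exp(0.046·92-0.3266) = 1.693
  Sd branch = 0.0175·Sd^0.57·e^(0.008·RH+0.085·T) = 0.7715 μm/a
  sum: 1.693 + 0.7715 → r_corr = 2.464 μm/a
copper: T>10 °C ⇒ hinge -0.080·(14.6−10) = -0.3680
  SO₂ term: 0.0053·9.1^0.26·exp(0.059·92-0.3680) = 1.483
  Cl⁻ term: 0.01025·23.9^0.27·exp(0.036·92+0.049·14.6) = 1.355
  sum: 1.483 + 1.355 → r_corr = 2.838 μm/a
Ordering by μm/a: copper (2.84) > zinc (2.46)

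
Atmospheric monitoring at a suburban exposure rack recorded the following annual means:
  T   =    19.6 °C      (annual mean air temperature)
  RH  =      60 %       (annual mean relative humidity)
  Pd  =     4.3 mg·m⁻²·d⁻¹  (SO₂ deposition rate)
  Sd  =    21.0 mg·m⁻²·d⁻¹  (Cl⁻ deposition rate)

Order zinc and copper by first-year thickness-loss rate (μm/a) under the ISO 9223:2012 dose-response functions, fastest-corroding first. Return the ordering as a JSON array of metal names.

["zinc", "copper"]

zinc: temperature factor f = -0.071·(9.6) = -0.6816
  Pd branch = 0.0129·Pd^0.44·e^(0.046·RH+f) = 0.1959 μm/a
  Sd branch = 0.0175·Sd^0.57·e^(0.008·RH+0.085·T) = 0.8486 μm/a
  sum: 0.1959 + 0.8486 → r_corr = 1.044 μm/a
copper: T>10 °C ⇒ hinge -0.080·(19.6−10) = -0.7680
  SO₂ term: 0.0053·4.3^0.26·exp(0.059·60-0.7680) = 0.1238
  Sd branch = 0.01025·Sd^0.27·e^(0.036·RH+0.049·T) = 0.5283 μm/a
  r_corr = 0.1238 + 0.5283 = 0.6522 μm/a
Ordering by μm/a: zinc (1.04) > copper (0.652)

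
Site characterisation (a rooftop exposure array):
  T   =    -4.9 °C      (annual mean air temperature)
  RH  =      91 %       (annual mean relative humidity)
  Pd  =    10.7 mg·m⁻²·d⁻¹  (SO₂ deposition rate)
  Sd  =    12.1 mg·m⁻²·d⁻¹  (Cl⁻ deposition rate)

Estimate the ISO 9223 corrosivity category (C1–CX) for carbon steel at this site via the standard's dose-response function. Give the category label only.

carbon steel: f(T) = +0.150·(T−10) [T≤10 °C] = -2.2350
  sulphur-dioxide contribution → 4.009 μm/a
  chloride contribution → 7.925 μm/a
  ⇒ r_corr(carbon steel) = 11.93 μm/a
Category bounds: 1.3…25 μm/a bracket r_corr ⇒ C2

C2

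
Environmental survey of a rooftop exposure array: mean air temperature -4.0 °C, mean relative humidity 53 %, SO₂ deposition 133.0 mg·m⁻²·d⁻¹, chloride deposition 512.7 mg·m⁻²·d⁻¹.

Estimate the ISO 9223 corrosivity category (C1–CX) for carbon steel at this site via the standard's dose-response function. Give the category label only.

carbon steel: f(T) = +0.150·(T−10) [T≤10 °C] = -2.1000
  sulphur-dioxide contribution → 7.956 μm/a
  chloride contribution → 23.92 μm/a
  ⇒ r_corr(carbon steel) = 31.88 μm/a
31.9 μm/a falls in (25, 50] for carbon steel → category C3

C3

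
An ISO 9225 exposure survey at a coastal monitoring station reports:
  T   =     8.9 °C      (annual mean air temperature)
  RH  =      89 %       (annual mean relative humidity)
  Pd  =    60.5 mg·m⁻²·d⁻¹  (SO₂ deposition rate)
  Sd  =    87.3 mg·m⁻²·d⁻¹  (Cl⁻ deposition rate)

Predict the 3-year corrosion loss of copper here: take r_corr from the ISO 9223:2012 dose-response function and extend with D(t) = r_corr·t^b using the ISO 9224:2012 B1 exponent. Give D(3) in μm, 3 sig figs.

D(3) = 8.04 μm

copper: temperature factor f = +0.126·(-1.1) = -0.1386
  sulphur-dioxide contribution → 2.558 μm/a
  chloride contribution → 1.305 μm/a
  ⇒ r_corr(copper) = 3.863 μm/a
ISO 9224: D(t) = r_corr · t^b with b = 0.667 (copper, B1)
  D(3) = 3.863 × 3^0.667 = 3.863 × 2.081 = 8.038 μm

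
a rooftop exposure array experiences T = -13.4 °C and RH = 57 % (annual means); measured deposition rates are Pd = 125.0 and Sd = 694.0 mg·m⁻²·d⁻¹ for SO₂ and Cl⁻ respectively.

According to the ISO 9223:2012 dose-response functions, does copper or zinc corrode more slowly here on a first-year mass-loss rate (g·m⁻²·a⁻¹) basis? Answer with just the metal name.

copper: temperature factor f = +0.126·(-23.4) = -2.9484
  SO₂ term: 0.0053·125.0^0.26·exp(0.059·57-2.9484) = 0.02815
  Sd branch = 0.01025·Sd^0.27·e^(0.036·RH+0.049·T) = 0.2421 μm/a
  sum: 0.02815 + 0.2421 → r_corr = 0.2702 μm/a
  mass loss = 0.2702 μm/a × 8.96 g/cm³ = 2.421 g·m⁻²·a⁻¹
zinc: temperature factor f = +0.038·(-23.4) = -0.8892
  SO₂ term: 0.0129·125.0^0.44·exp(0.046·57-0.8892) = 0.6106
  Sd branch = 0.0175·Sd^0.57·e^(0.008·RH+0.085·T) = 0.3681 μm/a
  sum: 0.6106 + 0.3681 → r_corr = 0.9787 μm/a
  mass loss = 0.9787 μm/a × 7.14 g/cm³ = 6.988 g·m⁻²·a⁻¹
Ordering by g·m⁻²·a⁻¹: zinc (6.99) > copper (2.42)

copper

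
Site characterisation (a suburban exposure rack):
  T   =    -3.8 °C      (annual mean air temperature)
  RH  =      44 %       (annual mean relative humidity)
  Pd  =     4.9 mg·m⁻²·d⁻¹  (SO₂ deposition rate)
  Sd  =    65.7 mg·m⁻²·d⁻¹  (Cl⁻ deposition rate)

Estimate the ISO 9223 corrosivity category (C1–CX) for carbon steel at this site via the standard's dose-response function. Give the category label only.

C2

carbon steel: temperature factor f = +0.150·(-13.8) = -2.0700
  SO₂ term: 1.77·4.9^0.52·exp(0.02·44-2.0700) = 1.23
  Cl⁻ term: 0.102·65.7^0.62·exp(0.033·44+0.04·-3.8) = 5.013
  r_corr = 1.23 + 5.013 = 6.243 μm/a
6.24 μm/a falls in (1.3, 25] for carbon steel → category C2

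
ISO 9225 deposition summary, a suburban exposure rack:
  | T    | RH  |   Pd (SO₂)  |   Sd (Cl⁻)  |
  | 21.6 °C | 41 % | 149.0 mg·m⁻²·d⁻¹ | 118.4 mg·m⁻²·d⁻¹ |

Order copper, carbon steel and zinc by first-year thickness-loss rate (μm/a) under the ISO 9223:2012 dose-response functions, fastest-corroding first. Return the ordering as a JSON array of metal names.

["carbon steel", "zinc", "copper"]

copper: T>10 °C ⇒ hinge -0.080·(21.6−10) = -0.9280
  Pd branch = 0.0053·Pd^0.26·e^(0.059·RH+f) = 0.08646 μm/a
  Cl⁻ term: 0.01025·118.4^0.27·exp(0.036·41+0.049·21.6) = 0.469
  sum: 0.08646 + 0.469 → r_corr = 0.5555 μm/a
carbon steel: temperature factor f = -0.054·(11.6) = -0.6264
  Pd branch = 1.77·Pd^0.52·e^(0.02·RH+f) = 28.98 μm/a
  Cl⁻ term: 0.102·118.4^0.62·exp(0.033·41+0.04·21.6) = 18.07
  r_corr = 28.98 + 18.07 = 47.05 μm/a
zinc: temperature factor f = -0.071·(11.6) = -0.8236
  Pd branch = 0.0129·Pd^0.44·e^(0.046·RH+f) = 0.3374 μm/a
  Cl⁻ term: 0.0175·118.4^0.57·exp(0.008·41+0.085·21.6) = 2.316
  r_corr = 0.3374 + 2.316 = 2.653 μm/a
Ordering by μm/a: carbon steel (47) > zinc (2.65) > copper (0.555)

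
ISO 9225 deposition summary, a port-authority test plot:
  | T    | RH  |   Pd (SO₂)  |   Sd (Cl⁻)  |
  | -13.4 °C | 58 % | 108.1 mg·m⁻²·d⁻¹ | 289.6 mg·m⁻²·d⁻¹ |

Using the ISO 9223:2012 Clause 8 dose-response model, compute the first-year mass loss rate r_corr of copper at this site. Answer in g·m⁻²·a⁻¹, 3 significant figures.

r_corr = 2.03 g·m⁻²·a⁻¹

copper: temperature factor f = +0.126·(-23.4) = -2.9484
  SO₂ term: 0.0053·108.1^0.26·exp(0.059·58-2.9484) = 0.02876
  Sd branch = 0.01025·Sd^0.27·e^(0.036·RH+0.049·T) = 0.1982 μm/a
  r_corr = 0.02876 + 0.1982 = 0.2269 μm/a
Convert to mass loss: 0.2269 μm/a × 8.96 g/cm³ = 2.033 g·m⁻²·a⁻¹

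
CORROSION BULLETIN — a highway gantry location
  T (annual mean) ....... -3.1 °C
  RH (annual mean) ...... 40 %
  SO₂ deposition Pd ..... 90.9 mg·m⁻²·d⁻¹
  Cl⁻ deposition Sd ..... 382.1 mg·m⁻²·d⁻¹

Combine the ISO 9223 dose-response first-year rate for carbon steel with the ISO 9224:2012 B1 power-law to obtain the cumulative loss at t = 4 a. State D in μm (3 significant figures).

carbon steel: temperature factor f = +0.150·(-13.1) = -1.9650
  SO₂ term: 1.77·90.9^0.52·exp(0.02·40-1.9650) = 5.761
  Sd branch = 0.102·Sd^0.62·e^(0.033·RH+0.04·T) = 13.46 μm/a
  sum: 5.761 + 13.46 → r_corr = 19.22 μm/a
ISO 9224: D(t) = r_corr · t^b with b = 0.523 (carbon steel, B1)
  D(4) = 19.22 × 4^0.523 = 19.22 × 2.065 = 39.68 μm

D(4) = 39.7 μm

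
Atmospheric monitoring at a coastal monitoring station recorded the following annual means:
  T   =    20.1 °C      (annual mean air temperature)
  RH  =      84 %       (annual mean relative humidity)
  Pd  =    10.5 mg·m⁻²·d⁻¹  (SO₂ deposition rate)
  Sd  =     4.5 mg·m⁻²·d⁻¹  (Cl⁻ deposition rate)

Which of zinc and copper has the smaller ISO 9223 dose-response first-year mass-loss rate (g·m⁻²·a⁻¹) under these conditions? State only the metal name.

zinc: T>10 °C ⇒ hinge -0.071·(20.1−10) = -0.7171
  Pd branch = 0.0129·Pd^0.44·e^(0.046·RH+f) = 0.8445 μm/a
  Sd branch = 0.0175·Sd^0.57·e^(0.008·RH+0.085·T) = 0.4459 μm/a
  r_corr = 0.8445 + 0.4459 = 1.29 μm/a
  mass loss = 1.29 μm/a × 7.14 g/cm³ = 9.213 g·m⁻²·a⁻¹
copper: temperature factor f = -0.080·(10.1) = -0.8080
  SO₂ term: 0.0053·10.5^0.26·exp(0.059·84-0.8080) = 0.6184
  Sd branch = 0.01025·Sd^0.27·e^(0.036·RH+0.049·T) = 0.8475 μm/a
  sum: 0.6184 + 0.8475 → r_corr = 1.466 μm/a
  mass loss = 1.466 μm/a × 8.96 g/cm³ = 13.13 g·m⁻²·a⁻¹
Ordering by g·m⁻²·a⁻¹: copper (13.1) > zinc (9.21)

zinc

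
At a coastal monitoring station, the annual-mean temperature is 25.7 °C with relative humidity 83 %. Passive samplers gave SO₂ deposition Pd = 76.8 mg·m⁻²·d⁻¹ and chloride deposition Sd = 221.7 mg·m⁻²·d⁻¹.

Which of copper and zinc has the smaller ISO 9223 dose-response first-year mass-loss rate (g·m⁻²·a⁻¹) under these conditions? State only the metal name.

copper

copper: T>10 °C ⇒ hinge -0.080·(25.7−10) = -1.2560
  sulphur-dioxide contribution → 0.6248 μm/a
  chloride contribution → 3.081 μm/a
  ⇒ r_corr(copper) = 3.706 μm/a
  mass loss = 3.706 μm/a × 8.96 g/cm³ = 33.2 g·m⁻²·a⁻¹
zinc: temperature factor f = -0.071·(15.7) = -1.1147
  sulphur-dioxide contribution → 1.301 μm/a
  chloride contribution → 6.565 μm/a
  ⇒ r_corr(zinc) = 7.865 μm/a
  mass loss = 7.865 μm/a × 7.14 g/cm³ = 56.16 g·m⁻²·a⁻¹
Ordering by g·m⁻²·a⁻¹: zinc (56.2) > copper (33.2)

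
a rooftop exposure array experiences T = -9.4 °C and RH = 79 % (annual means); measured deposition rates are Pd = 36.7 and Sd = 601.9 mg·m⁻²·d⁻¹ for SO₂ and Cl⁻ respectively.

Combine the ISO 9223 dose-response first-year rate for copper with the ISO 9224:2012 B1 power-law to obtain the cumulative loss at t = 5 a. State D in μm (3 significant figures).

D(5) = 2.19 μm

copper: f(T) = +0.126·(T−10) [T≤10 °C] = -2.4444
  SO₂ term: 0.0053·36.7^0.26·exp(0.059·79-2.4444) = 0.1241
  Sd branch = 0.01025·Sd^0.27·e^(0.036·RH+0.049·T) = 0.6256 μm/a
  sum: 0.1241 + 0.6256 → r_corr = 0.7497 μm/a
Long-term exponent b (ISO 9224 Table 2, B1) = 0.667
  D(5) = 0.7497 × 5^0.667 = 0.7497 × 2.926 = 2.193 μm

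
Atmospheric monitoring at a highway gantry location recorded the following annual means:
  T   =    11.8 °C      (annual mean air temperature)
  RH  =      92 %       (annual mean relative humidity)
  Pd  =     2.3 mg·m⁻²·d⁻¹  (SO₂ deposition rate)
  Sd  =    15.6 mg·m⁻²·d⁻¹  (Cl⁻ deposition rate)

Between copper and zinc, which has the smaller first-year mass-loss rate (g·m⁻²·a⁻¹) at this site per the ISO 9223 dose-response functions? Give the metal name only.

copper: temperature factor f = -0.080·(1.8) = -0.1440
  sulphur-dioxide contribution → 1.298 μm/a
  chloride contribution → 1.053 μm/a
  ⇒ r_corr(copper) = 2.35 μm/a
  mass loss = 2.35 μm/a × 8.96 g/cm³ = 21.06 g·m⁻²·a⁻¹
zinc: temperature factor f = -0.071·(1.8) = -0.1278
  sulphur-dioxide contribution → 1.128 μm/a
  chloride contribution → 0.4768 μm/a
  total first-year rate 1.604 μm/a
  mass loss = 1.604 μm/a × 7.14 g/cm³ = 11.46 g·m⁻²·a⁻¹
Ordering by g·m⁻²·a⁻¹: copper (21.1) > zinc (11.5)

zinc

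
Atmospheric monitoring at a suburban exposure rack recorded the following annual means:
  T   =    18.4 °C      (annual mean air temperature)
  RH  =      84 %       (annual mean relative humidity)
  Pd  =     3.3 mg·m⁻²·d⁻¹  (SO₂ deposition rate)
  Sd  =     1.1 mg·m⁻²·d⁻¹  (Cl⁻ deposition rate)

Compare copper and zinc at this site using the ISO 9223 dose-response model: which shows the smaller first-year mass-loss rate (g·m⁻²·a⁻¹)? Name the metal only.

copper: temperature factor f = -0.080·(8.4) = -0.6720
  SO₂ term: 0.0053·3.3^0.26·exp(0.059·84-0.6720) = 0.5243
  Cl⁻ term: 0.01025·1.1^0.27·exp(0.036·84+0.049·18.4) = 0.533
  sum: 0.5243 + 0.533 → r_corr = 1.057 μm/a
  mass loss = 1.057 μm/a × 8.96 g/cm³ = 9.474 g·m⁻²·a⁻¹
zinc: T>10 °C ⇒ hinge -0.071·(18.4−10) = -0.5964
  SO₂ term: 0.0129·3.3^0.44·exp(0.046·84-0.5964) = 0.5726
  Sd branch = 0.0175·Sd^0.57·e^(0.008·RH+0.085·T) = 0.1729 μm/a
  sum: 0.5726 + 0.1729 → r_corr = 0.7454 μm/a
  mass loss = 0.7454 μm/a × 7.14 g/cm³ = 5.323 g·m⁻²·a⁻¹
Ordering by g·m⁻²·a⁻¹: copper (9.47) > zinc (5.32)

zinc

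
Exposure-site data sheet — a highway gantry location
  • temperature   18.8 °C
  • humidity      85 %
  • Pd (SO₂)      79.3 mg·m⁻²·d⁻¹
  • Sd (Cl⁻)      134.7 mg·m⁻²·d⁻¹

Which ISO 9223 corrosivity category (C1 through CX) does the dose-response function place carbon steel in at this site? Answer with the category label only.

C5

carbon steel: f(T) = -0.054·(T−10) [T>10 °C] = -0.4752
  sulphur-dioxide contribution → 58.55 μm/a
  chloride contribution → 74.75 μm/a
  ⇒ r_corr(carbon steel) = 133.3 μm/a
Category bounds: 80…200 μm/a bracket r_corr ⇒ C5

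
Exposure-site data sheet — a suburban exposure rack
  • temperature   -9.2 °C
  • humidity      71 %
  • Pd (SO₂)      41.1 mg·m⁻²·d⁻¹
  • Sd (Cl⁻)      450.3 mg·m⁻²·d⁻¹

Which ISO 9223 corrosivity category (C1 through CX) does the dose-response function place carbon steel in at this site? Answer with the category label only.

C3

carbon steel: temperature factor f = +0.150·(-19.2) = -2.8800
  Pd branch = 1.77·Pd^0.52·e^(0.02·RH+f) = 2.839 μm/a
  Cl⁻ term: 0.102·450.3^0.62·exp(0.033·71+0.04·-9.2) = 32.47
  sum: 2.839 + 32.47 → r_corr = 35.31 μm/a
35.3 μm/a falls in (25, 50] for carbon steel → category C3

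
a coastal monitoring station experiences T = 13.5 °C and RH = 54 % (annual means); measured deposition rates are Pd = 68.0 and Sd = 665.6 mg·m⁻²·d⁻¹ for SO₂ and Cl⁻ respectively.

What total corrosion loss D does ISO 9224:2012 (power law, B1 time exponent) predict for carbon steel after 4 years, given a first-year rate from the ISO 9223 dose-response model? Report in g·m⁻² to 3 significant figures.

carbon steel: f(T) = -0.054·(T−10) [T>10 °C] = -0.1890
  Pd branch = 1.77·Pd^0.52·e^(0.02·RH+f) = 38.71 μm/a
  Sd branch = 0.102·Sd^0.62·e^(0.033·RH+0.04·T) = 58.54 μm/a
  sum: 38.71 + 58.54 → r_corr = 97.25 μm/a
Long-term exponent b (ISO 9224 Table 2, B1) = 0.523
  D(4) = 97.25 × 4^0.523 = 97.25 × 2.065 = 200.8 μm
  Mass loss = 200.8 μm × 7.85 g/cm³ = 1576 g·m⁻²

D(4) = 1.58e+03 g·m⁻²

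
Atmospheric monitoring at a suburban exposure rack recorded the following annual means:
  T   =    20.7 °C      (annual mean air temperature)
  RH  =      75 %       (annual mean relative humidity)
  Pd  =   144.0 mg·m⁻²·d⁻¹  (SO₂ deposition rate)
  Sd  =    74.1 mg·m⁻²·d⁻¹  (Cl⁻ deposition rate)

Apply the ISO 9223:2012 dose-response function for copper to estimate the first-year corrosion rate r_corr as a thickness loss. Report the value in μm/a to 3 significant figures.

r_corr = 2.03 μm/a

copper: temperature factor f = -0.080·(10.7) = -0.8560
  SO₂ term: 0.0053·144.0^0.26·exp(0.059·75-0.8560) = 0.6846
  Sd branch = 0.01025·Sd^0.27·e^(0.036·RH+0.049·T) = 1.345 μm/a
  r_corr = 0.6846 + 1.345 = 2.029 μm/a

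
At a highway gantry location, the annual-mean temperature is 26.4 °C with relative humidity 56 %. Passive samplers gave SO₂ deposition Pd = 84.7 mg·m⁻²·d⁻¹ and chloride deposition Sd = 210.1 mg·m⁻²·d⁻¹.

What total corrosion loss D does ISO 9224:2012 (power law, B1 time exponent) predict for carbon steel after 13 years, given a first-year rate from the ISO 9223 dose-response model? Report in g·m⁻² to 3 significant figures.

carbon steel: temperature factor f = -0.054·(16.4) = -0.8856
  sulphur-dioxide contribution → 22.5 μm/a
  chloride contribution → 51.25 μm/a
  ⇒ r_corr(carbon steel) = 73.75 μm/a
Power-law: D(13) = r_corr · 13^0.523
  D(13) = 73.75 × 13^0.523 = 73.75 × 3.825 = 282.1 μm
  Mass loss = 282.1 μm × 7.85 g/cm³ = 2214 g·m⁻²

D(13) = 2.21e+03 g·m⁻²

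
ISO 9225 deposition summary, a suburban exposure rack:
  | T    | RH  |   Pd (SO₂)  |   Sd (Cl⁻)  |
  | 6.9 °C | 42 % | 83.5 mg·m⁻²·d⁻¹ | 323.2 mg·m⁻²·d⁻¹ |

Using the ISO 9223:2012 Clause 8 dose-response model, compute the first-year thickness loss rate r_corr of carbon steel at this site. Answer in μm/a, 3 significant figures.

carbon steel: temperature factor f = +0.150·(-3.1) = -0.4650
  SO₂ term: 1.77·83.5^0.52·exp(0.02·42-0.4650) = 25.71
  Cl⁻ term: 0.102·323.2^0.62·exp(0.033·42+0.04·6.9) = 19.33
  sum: 25.71 + 19.33 → r_corr = 45.04 μm/a

r_corr = 45.0 μm/a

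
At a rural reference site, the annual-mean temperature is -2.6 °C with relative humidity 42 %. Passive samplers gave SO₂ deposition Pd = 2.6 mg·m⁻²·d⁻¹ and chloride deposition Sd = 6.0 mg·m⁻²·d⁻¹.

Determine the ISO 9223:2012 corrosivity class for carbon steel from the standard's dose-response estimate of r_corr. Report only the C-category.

C2

carbon steel: T≤10 °C ⇒ hinge +0.150·(-2.6−10) = -1.8900
  sulphur-dioxide contribution → 1.018 μm/a
  chloride contribution → 1.116 μm/a
  ⇒ r_corr(carbon steel) = 2.134 μm/a
ISO 9223 Table 2 (carbon steel): 1.3 < 2.13 ≤ 25 μm/a ⇒ C2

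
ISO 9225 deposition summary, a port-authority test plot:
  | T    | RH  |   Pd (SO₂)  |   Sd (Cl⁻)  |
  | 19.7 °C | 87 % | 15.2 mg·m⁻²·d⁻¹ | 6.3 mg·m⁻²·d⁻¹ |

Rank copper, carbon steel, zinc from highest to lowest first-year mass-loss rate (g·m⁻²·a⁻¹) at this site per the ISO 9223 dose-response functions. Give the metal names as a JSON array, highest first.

["carbon steel", "copper", "zinc"]

copper: T>10 °C ⇒ hinge -0.080·(19.7−10) = -0.7760
  SO₂ term: 0.0053·15.2^0.26·exp(0.059·87-0.7760) = 0.839
  Cl⁻ term: 0.01025·6.3^0.27·exp(0.036·87+0.049·19.7) = 1.014
  r_corr = 0.839 + 1.014 = 1.853 μm/a
  mass loss = 1.853 μm/a × 8.96 g/cm³ = 16.6 g·m⁻²·a⁻¹
carbon steel: f(T) = -0.054·(T−10) [T>10 °C] = -0.5238
  SO₂ term: 1.77·15.2^0.52·exp(0.02·87-0.5238) = 24.59
  Cl⁻ term: 0.102·6.3^0.62·exp(0.033·87+0.04·19.7) = 12.4
  sum: 24.59 + 12.4 → r_corr = 36.98 μm/a
  mass loss = 36.98 μm/a × 7.85 g/cm³ = 290.3 g·m⁻²·a⁻¹
zinc: temperature factor f = -0.071·(9.7) = -0.6887
  SO₂ term: 0.0129·15.2^0.44·exp(0.046·87-0.6887) = 1.174
  Cl⁻ term: 0.0175·6.3^0.57·exp(0.008·87+0.085·19.7) = 0.5348
  r_corr = 1.174 + 0.5348 = 1.708 μm/a
  mass loss = 1.708 μm/a × 7.14 g/cm³ = 12.2 g·m⁻²·a⁻¹
Ordering by g·m⁻²·a⁻¹: carbon steel (290) > copper (16.6) > zinc (12.2)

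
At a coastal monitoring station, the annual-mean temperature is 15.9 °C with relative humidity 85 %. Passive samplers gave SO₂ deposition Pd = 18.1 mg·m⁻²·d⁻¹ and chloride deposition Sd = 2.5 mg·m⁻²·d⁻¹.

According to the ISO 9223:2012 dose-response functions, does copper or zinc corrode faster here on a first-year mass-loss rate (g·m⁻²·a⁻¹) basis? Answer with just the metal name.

copper: temperature factor f = -0.080·(5.9) = -0.4720
  SO₂ term: 0.0053·18.1^0.26·exp(0.059·85-0.4720) = 1.057
  Sd branch = 0.01025·Sd^0.27·e^(0.036·RH+0.049·T) = 0.6102 μm/a
  sum: 1.057 + 0.6102 → r_corr = 1.668 μm/a
  mass loss = 1.668 μm/a × 8.96 g/cm³ = 14.94 g·m⁻²·a⁻¹
zinc: T>10 °C ⇒ hinge -0.071·(15.9−10) = -0.4189
  Pd branch = 0.0129·Pd^0.44·e^(0.046·RH+f) = 1.514 μm/a
  Sd branch = 0.0175·Sd^0.57·e^(0.008·RH+0.085·T) = 0.225 μm/a
  sum: 1.514 + 0.225 → r_corr = 1.739 μm/a
  mass loss = 1.739 μm/a × 7.14 g/cm³ = 12.42 g·m⁻²·a⁻¹
Ordering by g·m⁻²·a⁻¹: copper (14.9) > zinc (12.4)

copper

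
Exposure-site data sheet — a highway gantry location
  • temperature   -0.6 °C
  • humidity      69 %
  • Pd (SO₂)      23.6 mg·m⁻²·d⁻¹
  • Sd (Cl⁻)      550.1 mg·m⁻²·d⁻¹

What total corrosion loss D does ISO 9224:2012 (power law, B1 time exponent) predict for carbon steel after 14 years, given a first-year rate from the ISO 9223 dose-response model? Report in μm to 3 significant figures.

D(14) = 223 μm

carbon steel: f(T) = +0.150·(T−10) [T≤10 °C] = -1.5900
  sulphur-dioxide contribution → 7.425 μm/a
  chloride contribution → 48.54 μm/a
  ⇒ r_corr(carbon steel) = 55.97 μm/a
ISO 9224: D(t) = r_corr · t^b with b = 0.523 (carbon steel, B1)
  D(14) = 55.97 × 14^0.523 = 55.97 × 3.976 = 222.5 μm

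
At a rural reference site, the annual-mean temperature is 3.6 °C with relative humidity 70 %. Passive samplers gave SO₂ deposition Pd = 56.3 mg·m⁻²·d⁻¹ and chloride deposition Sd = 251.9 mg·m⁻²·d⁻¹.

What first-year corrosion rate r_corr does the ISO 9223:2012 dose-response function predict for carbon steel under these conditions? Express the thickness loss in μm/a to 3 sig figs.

carbon steel: f(T) = +0.150·(T−10) [T≤10 °C] = -0.9600
  SO₂ term: 1.77·56.3^0.52·exp(0.02·70-0.9600) = 22.35
  Cl⁻ term: 0.102·251.9^0.62·exp(0.033·70+0.04·3.6) = 36.57
  r_corr = 22.35 + 36.57 = 58.92 μm/a

r_corr = 58.9 μm/a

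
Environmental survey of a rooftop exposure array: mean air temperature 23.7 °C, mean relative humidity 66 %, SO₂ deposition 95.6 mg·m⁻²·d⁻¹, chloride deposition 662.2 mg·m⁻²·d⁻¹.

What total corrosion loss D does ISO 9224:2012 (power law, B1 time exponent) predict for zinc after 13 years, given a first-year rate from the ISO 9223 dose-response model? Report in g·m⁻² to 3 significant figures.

zinc: f(T) = -0.071·(T−10) [T>10 °C] = -0.9727
  SO₂ term: 0.0129·95.6^0.44·exp(0.046·66-0.9727) = 0.7552
  Cl⁻ term: 0.0175·662.2^0.57·exp(0.008·66+0.085·23.7) = 9.02
  sum: 0.7552 + 9.02 → r_corr = 9.775 μm/a
Long-term exponent b (ISO 9224 Table 2, B1) = 0.813
  D(13) = 9.775 × 13^0.813 = 9.775 × 8.047 = 78.66 μm
  Mass loss = 78.66 μm × 7.14 g/cm³ = 561.6 g·m⁻²

D(13) = 562 g·m⁻²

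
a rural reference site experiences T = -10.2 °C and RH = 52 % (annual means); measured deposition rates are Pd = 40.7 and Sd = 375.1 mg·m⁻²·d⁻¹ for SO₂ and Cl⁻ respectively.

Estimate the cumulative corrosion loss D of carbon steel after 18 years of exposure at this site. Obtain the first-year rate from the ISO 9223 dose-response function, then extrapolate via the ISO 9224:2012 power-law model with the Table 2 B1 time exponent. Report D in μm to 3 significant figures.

carbon steel: f(T) = +0.150·(T−10) [T≤10 °C] = -3.0300
  sulphur-dioxide contribution → 1.662 μm/a
  chloride contribution → 14.88 μm/a
  ⇒ r_corr(carbon steel) = 16.54 μm/a
ISO 9224: D(t) = r_corr · t^b with b = 0.523 (carbon steel, B1)
  D(18) = 16.54 × 18^0.523 = 16.54 × 4.534 = 75.01 μm

D(18) = 75.0 μm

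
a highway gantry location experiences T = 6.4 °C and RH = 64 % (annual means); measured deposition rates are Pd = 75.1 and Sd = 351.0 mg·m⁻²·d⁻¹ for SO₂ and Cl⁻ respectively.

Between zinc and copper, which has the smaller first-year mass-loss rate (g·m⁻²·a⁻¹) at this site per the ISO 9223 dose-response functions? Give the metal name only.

copper

zinc: T≤10 °C ⇒ hinge +0.038·(6.4−10) = -0.1368
  sulphur-dioxide contribution → 1.429 μm/a
  chloride contribution → 1.421 μm/a
  total first-year rate 2.85 μm/a
  mass loss = 2.85 μm/a × 7.14 g/cm³ = 20.35 g·m⁻²·a⁻¹
copper: temperature factor f = +0.126·(-3.6) = -0.4536
  sulphur-dioxide contribution → 0.4517 μm/a
  chloride contribution → 0.6835 μm/a
  total first-year rate 1.135 μm/a
  mass loss = 1.135 μm/a × 8.96 g/cm³ = 10.17 g·m⁻²·a⁻¹
Ordering by g·m⁻²·a⁻¹: zinc (20.3) > copper (10.2)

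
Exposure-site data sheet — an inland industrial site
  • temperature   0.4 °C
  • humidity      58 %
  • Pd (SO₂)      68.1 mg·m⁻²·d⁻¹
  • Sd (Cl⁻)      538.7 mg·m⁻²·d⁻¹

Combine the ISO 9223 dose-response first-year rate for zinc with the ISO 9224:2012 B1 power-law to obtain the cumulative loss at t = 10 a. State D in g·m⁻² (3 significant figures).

zinc: f(T) = +0.038·(T−10) [T≤10 °C] = -0.3648
  SO₂ term: 0.0129·68.1^0.44·exp(0.046·58-0.3648) = 0.8269
  Sd branch = 0.0175·Sd^0.57·e^(0.008·RH+0.085·T) = 1.038 μm/a
  r_corr = 0.8269 + 1.038 = 1.865 μm/a
Power-law: D(10) = r_corr · 10^0.813
  D(10) = 1.865 × 10^0.813 = 1.865 × 6.501 = 12.12 μm
  Mass loss = 12.12 μm × 7.14 g/cm³ = 86.56 g·m⁻²

D(10) = 86.6 g·m⁻²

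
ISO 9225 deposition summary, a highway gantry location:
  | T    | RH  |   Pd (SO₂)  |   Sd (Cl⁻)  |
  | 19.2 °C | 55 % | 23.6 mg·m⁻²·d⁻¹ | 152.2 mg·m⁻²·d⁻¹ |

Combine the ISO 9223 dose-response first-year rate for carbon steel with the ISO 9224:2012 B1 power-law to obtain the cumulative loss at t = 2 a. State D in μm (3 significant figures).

carbon steel: f(T) = -0.054·(T−10) [T>10 °C] = -0.4968
  sulphur-dioxide contribution → 16.74 μm/a
  chloride contribution → 30.44 μm/a
  ⇒ r_corr(carbon steel) = 47.19 μm/a
Long-term exponent b (ISO 9224 Table 2, B1) = 0.523
  D(2) = 47.19 × 2^0.523 = 47.19 × 1.437 = 67.8 μm

D(2) = 67.8 μm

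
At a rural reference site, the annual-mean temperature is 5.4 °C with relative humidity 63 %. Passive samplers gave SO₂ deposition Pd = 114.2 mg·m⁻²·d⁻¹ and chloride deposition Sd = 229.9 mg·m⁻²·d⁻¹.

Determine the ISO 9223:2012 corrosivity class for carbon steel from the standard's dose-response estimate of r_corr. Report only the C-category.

carbon steel: f(T) = +0.150·(T−10) [T≤10 °C] = -0.6900
  SO₂ term: 1.77·114.2^0.52·exp(0.02·63-0.6900) = 36.77
  Sd branch = 0.102·Sd^0.62·e^(0.033·RH+0.04·T) = 29.48 μm/a
  sum: 36.77 + 29.48 → r_corr = 66.25 μm/a
66.2 μm/a falls in (50, 80] for carbon steel → category C4

C4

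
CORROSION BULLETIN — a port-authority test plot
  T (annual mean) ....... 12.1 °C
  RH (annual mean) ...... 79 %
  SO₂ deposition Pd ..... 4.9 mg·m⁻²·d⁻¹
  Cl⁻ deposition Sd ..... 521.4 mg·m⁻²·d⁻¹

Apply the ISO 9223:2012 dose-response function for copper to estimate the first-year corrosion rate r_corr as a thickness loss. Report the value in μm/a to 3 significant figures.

copper: T>10 °C ⇒ hinge -0.080·(12.1−10) = -0.1680
  SO₂ term: 0.0053·4.9^0.26·exp(0.059·79-0.1680) = 0.7162
  Sd branch = 0.01025·Sd^0.27·e^(0.036·RH+0.049·T) = 1.726 μm/a
  r_corr = 0.7162 + 1.726 = 2.442 μm/a

r_corr = 2.44 μm/a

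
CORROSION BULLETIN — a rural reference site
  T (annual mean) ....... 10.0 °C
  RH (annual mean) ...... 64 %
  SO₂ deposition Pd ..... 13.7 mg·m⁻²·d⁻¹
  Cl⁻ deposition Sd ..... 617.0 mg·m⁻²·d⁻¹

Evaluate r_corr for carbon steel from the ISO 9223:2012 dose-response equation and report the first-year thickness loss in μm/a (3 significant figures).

carbon steel: f(T) = +0.150·(T−10) [T≤10 °C] = +0.0000
  SO₂ term: 1.77·13.7^0.52·exp(0.02·64+0.0000) = 24.83
  Sd branch = 0.102·Sd^0.62·e^(0.033·RH+0.04·T) = 67.53 μm/a
  sum: 24.83 + 67.53 → r_corr = 92.36 μm/a

r_corr = 92.4 μm/a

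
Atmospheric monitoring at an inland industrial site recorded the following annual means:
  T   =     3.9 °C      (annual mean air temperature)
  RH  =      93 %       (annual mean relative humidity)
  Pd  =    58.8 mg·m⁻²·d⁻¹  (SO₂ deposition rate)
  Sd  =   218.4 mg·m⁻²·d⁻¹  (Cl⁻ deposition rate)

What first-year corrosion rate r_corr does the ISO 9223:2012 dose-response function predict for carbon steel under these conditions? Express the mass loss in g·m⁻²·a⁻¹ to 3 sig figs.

carbon steel: temperature factor f = +0.150·(-6.1) = -0.9150
  Pd branch = 1.77·Pd^0.52·e^(0.02·RH+f) = 37.88 μm/a
  Sd branch = 0.102·Sd^0.62·e^(0.033·RH+0.04·T) = 72.37 μm/a
  sum: 37.88 + 72.37 → r_corr = 110.3 μm/a
Convert to mass loss: 110.3 μm/a × 7.85 g/cm³ = 865.5 g·m⁻²·a⁻¹

r_corr = 865 g·m⁻²·a⁻¹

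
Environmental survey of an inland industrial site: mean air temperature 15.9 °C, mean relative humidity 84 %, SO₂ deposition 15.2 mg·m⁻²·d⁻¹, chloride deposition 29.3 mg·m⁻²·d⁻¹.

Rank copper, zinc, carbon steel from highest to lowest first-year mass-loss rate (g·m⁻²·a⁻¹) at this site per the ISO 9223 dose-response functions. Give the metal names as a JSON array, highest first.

copper: T>10 °C ⇒ hinge -0.080·(15.9−10) = -0.4720
  Pd branch = 0.0053·Pd^0.26·e^(0.059·RH+f) = 0.9526 μm/a
  Sd branch = 0.01025·Sd^0.27·e^(0.036·RH+0.049·T) = 1.144 μm/a
  r_corr = 0.9526 + 1.144 = 2.097 μm/a
  mass loss = 2.097 μm/a × 8.96 g/cm³ = 18.79 g·m⁻²·a⁻¹
zinc: f(T) = -0.071·(T−10) [T>10 °C] = -0.4189
  SO₂ term: 0.0129·15.2^0.44·exp(0.046·84-0.4189) = 1.339
  Sd branch = 0.0175·Sd^0.57·e^(0.008·RH+0.085·T) = 0.9077 μm/a
  r_corr = 1.339 + 0.9077 = 2.247 μm/a
  mass loss = 2.247 μm/a × 7.14 g/cm³ = 16.04 g·m⁻²·a⁻¹
carbon steel: T>10 °C ⇒ hinge -0.054·(15.9−10) = -0.3186
  Pd branch = 1.77·Pd^0.52·e^(0.02·RH+f) = 28.43 μm/a
  Sd branch = 0.102·Sd^0.62·e^(0.033·RH+0.04·T) = 25.01 μm/a
  sum: 28.43 + 25.01 → r_corr = 53.44 μm/a
  mass loss = 53.44 μm/a × 7.85 g/cm³ = 419.5 g·m⁻²·a⁻¹
Ordering by g·m⁻²·a⁻¹: carbon steel (420) > copper (18.8) > zinc (16)

["carbon steel", "copper", "zinc"]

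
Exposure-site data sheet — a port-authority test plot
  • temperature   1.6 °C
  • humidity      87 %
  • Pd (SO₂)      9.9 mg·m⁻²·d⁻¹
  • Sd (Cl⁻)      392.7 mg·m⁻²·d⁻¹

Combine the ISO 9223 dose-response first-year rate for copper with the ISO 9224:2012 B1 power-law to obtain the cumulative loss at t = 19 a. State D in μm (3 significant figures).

D(19) = 13.1 μm

copper: temperature factor f = +0.126·(-8.4) = -1.0584
  Pd branch = 0.0053·Pd^0.26·e^(0.059·RH+f) = 0.5659 μm/a
  Sd branch = 0.01025·Sd^0.27·e^(0.036·RH+0.049·T) = 1.275 μm/a
  r_corr = 0.5659 + 1.275 = 1.84 μm/a
Long-term exponent b (ISO 9224 Table 2, B1) = 0.667
  D(19) = 1.84 × 19^0.667 = 1.84 × 7.127 = 13.12 μm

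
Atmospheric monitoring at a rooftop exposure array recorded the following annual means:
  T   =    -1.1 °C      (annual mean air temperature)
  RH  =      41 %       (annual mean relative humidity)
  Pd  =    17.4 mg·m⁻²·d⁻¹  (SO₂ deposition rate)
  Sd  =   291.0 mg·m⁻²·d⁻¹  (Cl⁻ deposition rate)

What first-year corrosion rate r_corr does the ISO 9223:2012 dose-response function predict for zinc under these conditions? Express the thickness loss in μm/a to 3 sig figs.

r_corr = 0.757 μm/a

zinc: T≤10 °C ⇒ hinge +0.038·(-1.1−10) = -0.4218
  Pd branch = 0.0129·Pd^0.44·e^(0.046·RH+f) = 0.196 μm/a
  Cl⁻ term: 0.0175·291.0^0.57·exp(0.008·41+0.085·-1.1) = 0.5614
  sum: 0.196 + 0.5614 → r_corr = 0.7575 μm/a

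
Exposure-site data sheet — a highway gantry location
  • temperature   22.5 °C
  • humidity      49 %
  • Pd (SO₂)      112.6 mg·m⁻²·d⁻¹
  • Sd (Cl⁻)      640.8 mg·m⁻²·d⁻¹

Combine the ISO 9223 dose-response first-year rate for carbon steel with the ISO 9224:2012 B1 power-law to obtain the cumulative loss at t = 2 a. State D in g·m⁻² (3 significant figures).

D(2) = 1.10e+03 g·m⁻²

carbon steel: temperature factor f = -0.054·(12.5) = -0.6750
  Pd branch = 1.77·Pd^0.52·e^(0.02·RH+f) = 28 μm/a
  Sd branch = 0.102·Sd^0.62·e^(0.033·RH+0.04·T) = 69.48 μm/a
  r_corr = 28 + 69.48 = 97.49 μm/a
ISO 9224: D(t) = r_corr · t^b with b = 0.523 (carbon steel, B1)
  D(2) = 97.49 × 2^0.523 = 97.49 × 1.437 = 140.1 μm
  Mass loss = 140.1 μm × 7.85 g/cm³ = 1100 g·m⁻²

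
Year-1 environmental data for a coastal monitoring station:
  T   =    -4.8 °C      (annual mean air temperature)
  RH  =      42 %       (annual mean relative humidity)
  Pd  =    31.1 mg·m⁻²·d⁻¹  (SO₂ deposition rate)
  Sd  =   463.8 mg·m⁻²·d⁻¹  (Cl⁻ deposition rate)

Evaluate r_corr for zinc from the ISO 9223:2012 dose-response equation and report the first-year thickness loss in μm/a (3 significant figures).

r_corr = 0.769 μm/a

zinc: temperature factor f = +0.038·(-14.8) = -0.5624
  sulphur-dioxide contribution → 0.2303 μm/a
  chloride contribution → 0.539 μm/a
  total first-year rate 0.7692 μm/a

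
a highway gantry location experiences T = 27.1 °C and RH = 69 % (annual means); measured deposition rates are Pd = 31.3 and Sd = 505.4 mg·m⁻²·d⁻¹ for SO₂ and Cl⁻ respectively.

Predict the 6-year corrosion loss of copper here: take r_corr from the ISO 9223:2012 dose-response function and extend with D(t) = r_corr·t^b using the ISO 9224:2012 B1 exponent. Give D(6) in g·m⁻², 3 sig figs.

D(6) = 79.4 g·m⁻²

copper: f(T) = -0.080·(T−10) [T>10 °C] = -1.3680
  SO₂ term: 0.0053·31.3^0.26·exp(0.059·69-1.3680) = 0.1936
  Cl⁻ term: 0.01025·505.4^0.27·exp(0.036·69+0.049·27.1) = 2.49
  r_corr = 0.1936 + 2.49 = 2.684 μm/a
Power-law: D(6) = r_corr · 6^0.667
  D(6) = 2.684 × 6^0.667 = 2.684 × 3.304 = 8.866 μm
  Mass loss = 8.866 μm × 8.96 g/cm³ = 79.44 g·m⁻²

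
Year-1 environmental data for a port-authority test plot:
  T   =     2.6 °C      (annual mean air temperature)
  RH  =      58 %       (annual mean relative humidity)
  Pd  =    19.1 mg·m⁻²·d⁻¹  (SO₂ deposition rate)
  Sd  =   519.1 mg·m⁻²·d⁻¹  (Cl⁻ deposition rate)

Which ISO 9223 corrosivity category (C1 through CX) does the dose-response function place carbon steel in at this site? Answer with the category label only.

carbon steel: f(T) = +0.150·(T−10) [T≤10 °C] = -1.1100
  sulphur-dioxide contribution → 8.626 μm/a
  chloride contribution → 37.02 μm/a
  ⇒ r_corr(carbon steel) = 45.65 μm/a
ISO 9223 Table 2 (carbon steel): 25 < 45.6 ≤ 50 μm/a ⇒ C3

C3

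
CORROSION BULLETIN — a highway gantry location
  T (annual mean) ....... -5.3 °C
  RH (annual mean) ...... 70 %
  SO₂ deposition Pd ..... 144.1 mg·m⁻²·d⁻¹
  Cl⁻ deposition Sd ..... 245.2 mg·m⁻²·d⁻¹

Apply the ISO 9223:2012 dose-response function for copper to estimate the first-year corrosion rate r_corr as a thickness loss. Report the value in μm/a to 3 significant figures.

copper: temperature factor f = +0.126·(-15.3) = -1.9278
  SO₂ term: 0.0053·144.1^0.26·exp(0.059·70-1.9278) = 0.1746
  Cl⁻ term: 0.01025·245.2^0.27·exp(0.036·70+0.049·-5.3) = 0.434
  r_corr = 0.1746 + 0.434 = 0.6086 μm/a

r_corr = 0.609 μm/a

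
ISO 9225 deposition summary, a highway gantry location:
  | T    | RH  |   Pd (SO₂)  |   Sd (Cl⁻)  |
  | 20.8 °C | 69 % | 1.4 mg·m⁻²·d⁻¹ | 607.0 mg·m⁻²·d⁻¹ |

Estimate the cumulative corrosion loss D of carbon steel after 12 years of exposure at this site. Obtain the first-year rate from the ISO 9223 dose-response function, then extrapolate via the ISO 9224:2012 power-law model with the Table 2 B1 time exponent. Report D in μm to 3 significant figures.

carbon steel: temperature factor f = -0.054·(10.8) = -0.5832
  Pd branch = 1.77·Pd^0.52·e^(0.02·RH+f) = 4.677 μm/a
  Sd branch = 0.102·Sd^0.62·e^(0.033·RH+0.04·T) = 121.5 μm/a
  sum: 4.677 + 121.5 → r_corr = 126.1 μm/a
Power-law: D(12) = r_corr · 12^0.523
  D(12) = 126.1 × 12^0.523 = 126.1 × 3.668 = 462.6 μm

D(12) = 463 μm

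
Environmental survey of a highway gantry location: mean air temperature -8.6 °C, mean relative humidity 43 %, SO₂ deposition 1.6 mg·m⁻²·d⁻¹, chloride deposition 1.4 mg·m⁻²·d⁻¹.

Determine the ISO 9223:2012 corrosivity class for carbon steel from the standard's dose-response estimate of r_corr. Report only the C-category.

carbon steel: f(T) = +0.150·(T−10) [T≤10 °C] = -2.7900
  SO₂ term: 1.77·1.6^0.52·exp(0.02·43-2.7900) = 0.328
  Sd branch = 0.102·Sd^0.62·e^(0.033·RH+0.04·T) = 0.3682 μm/a
  sum: 0.328 + 0.3682 → r_corr = 0.6962 μm/a
Category bounds: 0…1.3 μm/a bracket r_corr ⇒ C1

C1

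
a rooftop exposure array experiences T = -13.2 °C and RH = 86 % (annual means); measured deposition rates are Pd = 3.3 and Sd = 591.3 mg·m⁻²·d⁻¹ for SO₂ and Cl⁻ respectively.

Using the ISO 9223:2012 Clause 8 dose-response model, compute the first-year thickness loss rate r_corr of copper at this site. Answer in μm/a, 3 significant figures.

r_corr = 0.727 μm/a

copper: T≤10 °C ⇒ hinge +0.126·(-13.2−10) = -2.9232
  SO₂ term: 0.0053·3.3^0.26·exp(0.059·86-2.9232) = 0.06211
  Cl⁻ term: 0.01025·591.3^0.27·exp(0.036·86+0.049·-13.2) = 0.6649
  sum: 0.06211 + 0.6649 → r_corr = 0.7271 μm/a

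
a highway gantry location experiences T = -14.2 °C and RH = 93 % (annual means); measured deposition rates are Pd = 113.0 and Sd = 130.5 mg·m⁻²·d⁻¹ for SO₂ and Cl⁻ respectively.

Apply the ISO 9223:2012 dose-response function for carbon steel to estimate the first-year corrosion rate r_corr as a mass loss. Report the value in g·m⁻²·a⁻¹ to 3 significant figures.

r_corr = 228 g·m⁻²·a⁻¹

carbon steel: T≤10 °C ⇒ hinge +0.150·(-14.2−10) = -3.6300
  SO₂ term: 1.77·113.0^0.52·exp(0.02·93-3.6300) = 3.523
  Sd branch = 0.102·Sd^0.62·e^(0.033·RH+0.04·T) = 25.49 μm/a
  sum: 3.523 + 25.49 → r_corr = 29.02 μm/a
Convert to mass loss: 29.02 μm/a × 7.85 g/cm³ = 227.8 g·m⁻²·a⁻¹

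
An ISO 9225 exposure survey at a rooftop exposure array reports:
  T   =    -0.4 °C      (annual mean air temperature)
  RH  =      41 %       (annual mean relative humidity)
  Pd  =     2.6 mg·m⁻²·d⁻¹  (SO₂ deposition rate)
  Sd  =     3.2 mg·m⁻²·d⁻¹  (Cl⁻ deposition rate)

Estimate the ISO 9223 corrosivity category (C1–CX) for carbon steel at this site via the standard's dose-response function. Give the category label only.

carbon steel: T≤10 °C ⇒ hinge +0.150·(-0.4−10) = -1.5600
  Pd branch = 1.77·Pd^0.52·e^(0.02·RH+f) = 1.388 μm/a
  Sd branch = 0.102·Sd^0.62·e^(0.033·RH+0.04·T) = 0.7988 μm/a
  sum: 1.388 + 0.7988 → r_corr = 2.187 μm/a
ISO 9223 Table 2 (carbon steel): 1.3 < 2.19 ≤ 25 μm/a ⇒ C2

C2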